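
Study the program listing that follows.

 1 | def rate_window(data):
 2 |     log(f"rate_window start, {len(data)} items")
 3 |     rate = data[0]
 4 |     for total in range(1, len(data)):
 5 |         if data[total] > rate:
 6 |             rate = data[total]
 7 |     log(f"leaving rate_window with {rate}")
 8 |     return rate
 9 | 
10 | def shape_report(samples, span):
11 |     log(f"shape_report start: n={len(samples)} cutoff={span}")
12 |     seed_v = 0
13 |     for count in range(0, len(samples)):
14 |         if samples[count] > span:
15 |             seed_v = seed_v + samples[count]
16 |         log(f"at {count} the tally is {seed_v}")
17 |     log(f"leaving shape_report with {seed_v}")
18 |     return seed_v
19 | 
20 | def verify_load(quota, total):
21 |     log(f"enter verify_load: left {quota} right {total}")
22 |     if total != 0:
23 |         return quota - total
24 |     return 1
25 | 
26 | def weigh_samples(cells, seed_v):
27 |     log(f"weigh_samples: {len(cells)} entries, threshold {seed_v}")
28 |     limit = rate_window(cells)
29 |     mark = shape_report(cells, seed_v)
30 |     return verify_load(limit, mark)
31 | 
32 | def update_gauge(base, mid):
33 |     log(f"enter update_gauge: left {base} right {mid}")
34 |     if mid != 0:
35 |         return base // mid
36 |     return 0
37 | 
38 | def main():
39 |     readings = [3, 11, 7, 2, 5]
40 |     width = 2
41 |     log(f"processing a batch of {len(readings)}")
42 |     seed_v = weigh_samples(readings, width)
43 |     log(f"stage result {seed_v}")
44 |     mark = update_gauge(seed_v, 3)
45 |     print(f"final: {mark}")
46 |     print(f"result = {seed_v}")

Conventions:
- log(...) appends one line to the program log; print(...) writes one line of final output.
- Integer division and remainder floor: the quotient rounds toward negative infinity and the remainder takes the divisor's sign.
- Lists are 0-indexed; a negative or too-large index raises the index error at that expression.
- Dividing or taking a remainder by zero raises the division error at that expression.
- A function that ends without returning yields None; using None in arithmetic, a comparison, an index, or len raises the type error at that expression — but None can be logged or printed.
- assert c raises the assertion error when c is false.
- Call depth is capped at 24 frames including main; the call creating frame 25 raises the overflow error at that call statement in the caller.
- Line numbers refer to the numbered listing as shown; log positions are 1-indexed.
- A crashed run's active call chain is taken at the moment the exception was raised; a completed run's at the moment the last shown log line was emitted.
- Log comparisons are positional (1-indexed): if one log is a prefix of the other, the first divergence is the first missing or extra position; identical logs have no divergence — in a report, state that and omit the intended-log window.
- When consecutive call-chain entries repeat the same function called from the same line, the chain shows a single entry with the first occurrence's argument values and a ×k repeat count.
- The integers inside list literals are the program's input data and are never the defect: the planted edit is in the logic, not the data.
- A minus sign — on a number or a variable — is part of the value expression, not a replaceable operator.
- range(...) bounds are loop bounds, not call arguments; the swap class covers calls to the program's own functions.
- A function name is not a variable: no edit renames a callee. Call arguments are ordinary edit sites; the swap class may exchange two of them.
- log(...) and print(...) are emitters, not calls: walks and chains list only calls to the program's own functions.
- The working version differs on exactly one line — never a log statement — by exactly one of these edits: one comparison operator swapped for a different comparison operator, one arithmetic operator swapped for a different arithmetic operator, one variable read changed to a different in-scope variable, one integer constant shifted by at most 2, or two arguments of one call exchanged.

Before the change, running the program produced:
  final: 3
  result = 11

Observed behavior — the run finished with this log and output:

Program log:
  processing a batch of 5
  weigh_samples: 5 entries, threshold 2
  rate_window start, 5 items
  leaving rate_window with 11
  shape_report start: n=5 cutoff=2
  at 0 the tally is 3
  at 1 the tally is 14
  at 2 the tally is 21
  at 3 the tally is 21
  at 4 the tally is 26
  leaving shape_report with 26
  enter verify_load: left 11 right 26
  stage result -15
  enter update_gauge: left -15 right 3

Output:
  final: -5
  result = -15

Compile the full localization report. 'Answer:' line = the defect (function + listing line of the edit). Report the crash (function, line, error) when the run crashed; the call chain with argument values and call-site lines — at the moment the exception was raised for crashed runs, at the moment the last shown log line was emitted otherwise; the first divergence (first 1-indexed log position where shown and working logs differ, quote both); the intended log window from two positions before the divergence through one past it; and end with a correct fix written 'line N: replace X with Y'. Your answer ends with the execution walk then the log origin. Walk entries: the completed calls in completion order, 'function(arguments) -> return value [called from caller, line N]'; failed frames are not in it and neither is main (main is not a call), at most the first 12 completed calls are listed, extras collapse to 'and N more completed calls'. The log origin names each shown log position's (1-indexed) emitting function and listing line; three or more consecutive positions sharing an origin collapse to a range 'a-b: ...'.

Answer: the defect is in verify_load at line 23.
The tell: At log position 13 the runs split — shown 'stage result -15', but the working version logs 'stage result 11'.
Call chain: main -> update_gauge(-15, 3) (called at line 44).
First divergence: position 13 — shown 'stage result -15', intended 'stage result 11'.
Intended log window:
  11: leaving shape_report with 26
  12: enter verify_load: left 11 right 26
  13: stage result 11
  14: enter update_gauge: left 11 right 3
Execution walk:
  rate_window([3, 11, 7, 2, 5]) -> 11  [called from weigh_samples, line 28]
  shape_report([3, 11, 7, 2, 5], 2) -> 26  [called from weigh_samples, line 29]
  verify_load(11, 26) -> -15  [called from weigh_samples, line 30]
  weigh_samples([3, 11, 7, 2, 5], 2) -> -15  [called from main, line 42]
  update_gauge(-15, 3) -> -5  [called from main, line 44]
Log origin:
  1: from main, line 41
  2: from weigh_samples, line 27
  3: from rate_window, line 2
  4: from rate_window, line 7
  5: from shape_report, line 11
  6-10: from shape_report, line 16
  11: from shape_report, line 17
  12: from verify_load, line 21
  13: from main, line 43
  14: from update_gauge, line 33
A correct fix: line 23: replace `-` with `%`.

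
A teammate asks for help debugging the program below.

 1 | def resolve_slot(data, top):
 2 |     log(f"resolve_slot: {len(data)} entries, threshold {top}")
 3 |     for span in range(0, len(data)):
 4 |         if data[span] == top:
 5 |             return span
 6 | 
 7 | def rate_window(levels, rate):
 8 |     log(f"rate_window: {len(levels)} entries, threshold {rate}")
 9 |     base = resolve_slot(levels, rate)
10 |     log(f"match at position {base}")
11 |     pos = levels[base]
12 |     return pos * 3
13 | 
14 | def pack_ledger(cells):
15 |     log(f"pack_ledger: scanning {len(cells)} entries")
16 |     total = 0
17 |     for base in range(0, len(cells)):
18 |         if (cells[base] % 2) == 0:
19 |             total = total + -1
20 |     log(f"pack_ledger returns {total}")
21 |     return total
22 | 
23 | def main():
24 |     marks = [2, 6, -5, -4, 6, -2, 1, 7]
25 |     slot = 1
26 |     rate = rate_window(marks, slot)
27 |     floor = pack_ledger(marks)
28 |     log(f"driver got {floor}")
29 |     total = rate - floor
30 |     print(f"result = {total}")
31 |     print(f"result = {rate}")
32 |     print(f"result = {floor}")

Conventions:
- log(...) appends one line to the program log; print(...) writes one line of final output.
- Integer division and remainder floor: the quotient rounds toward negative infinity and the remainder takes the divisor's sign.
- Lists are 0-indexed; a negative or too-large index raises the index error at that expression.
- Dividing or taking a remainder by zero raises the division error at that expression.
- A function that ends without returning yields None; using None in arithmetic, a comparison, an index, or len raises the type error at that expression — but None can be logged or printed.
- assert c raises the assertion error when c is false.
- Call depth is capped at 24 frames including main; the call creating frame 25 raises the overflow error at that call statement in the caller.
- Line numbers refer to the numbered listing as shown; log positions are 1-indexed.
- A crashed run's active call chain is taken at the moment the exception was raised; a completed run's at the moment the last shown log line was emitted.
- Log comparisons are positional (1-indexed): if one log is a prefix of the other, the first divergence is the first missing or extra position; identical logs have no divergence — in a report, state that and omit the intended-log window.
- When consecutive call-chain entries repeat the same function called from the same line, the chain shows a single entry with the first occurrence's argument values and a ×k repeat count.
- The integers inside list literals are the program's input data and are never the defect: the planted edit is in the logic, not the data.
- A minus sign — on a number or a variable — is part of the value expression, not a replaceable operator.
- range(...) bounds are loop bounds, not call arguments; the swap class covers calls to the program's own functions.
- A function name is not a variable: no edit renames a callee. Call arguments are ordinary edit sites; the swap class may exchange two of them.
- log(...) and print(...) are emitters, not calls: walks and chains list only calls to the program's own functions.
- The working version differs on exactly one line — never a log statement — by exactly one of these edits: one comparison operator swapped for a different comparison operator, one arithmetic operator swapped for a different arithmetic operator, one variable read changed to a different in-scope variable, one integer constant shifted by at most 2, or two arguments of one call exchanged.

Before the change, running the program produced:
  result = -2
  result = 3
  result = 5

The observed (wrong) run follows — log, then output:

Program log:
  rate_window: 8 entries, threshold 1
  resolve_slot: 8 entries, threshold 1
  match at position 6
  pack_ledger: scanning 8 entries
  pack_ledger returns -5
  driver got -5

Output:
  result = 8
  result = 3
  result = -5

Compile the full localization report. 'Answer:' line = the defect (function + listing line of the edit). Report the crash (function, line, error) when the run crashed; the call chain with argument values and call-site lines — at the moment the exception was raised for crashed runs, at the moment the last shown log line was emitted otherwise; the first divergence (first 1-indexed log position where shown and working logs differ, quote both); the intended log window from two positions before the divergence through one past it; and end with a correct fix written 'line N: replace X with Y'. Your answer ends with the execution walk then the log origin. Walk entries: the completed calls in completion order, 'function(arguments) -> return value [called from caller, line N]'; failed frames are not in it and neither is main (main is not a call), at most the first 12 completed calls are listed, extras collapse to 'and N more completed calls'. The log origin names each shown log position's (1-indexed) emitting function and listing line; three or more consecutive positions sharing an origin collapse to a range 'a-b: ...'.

Answer: the defect is in pack_ledger at line 19.
The tell: Position 5 is the first bad log line: 'pack_ledger returns -5' should read 'pack_ledger returns 5'.
Call chain: main.
First divergence: at position 5 the run shows 'pack_ledger returns -5' where the working version logs 'pack_ledger returns 5'.
Intended log window:
  3: match at position 6
  4: pack_ledger: scanning 8 entries
  5: pack_ledger returns 5
  6: driver got 5
Execution walk:
  resolve_slot([2, 6, -5, -4, 6, -2, 1, 7], 1) -> 6  [called from rate_window, line 9]
  rate_window([2, 6, -5, -4, 6, -2, 1, 7], 1) -> 3  [called from main, line 26]
  pack_ledger([2, 6, -5, -4, 6, -2, 1, 7]) -> -5  [called from main, line 27]
Log origin:
  1: logged in rate_window at line 8
  2: logged in resolve_slot at line 2
  3: logged in rate_window at line 10
  4: logged in pack_ledger at line 15
  5: logged in pack_ledger at line 20
  6: logged in main at line 28
A correct fix: line 19: replace `-1` with `1`.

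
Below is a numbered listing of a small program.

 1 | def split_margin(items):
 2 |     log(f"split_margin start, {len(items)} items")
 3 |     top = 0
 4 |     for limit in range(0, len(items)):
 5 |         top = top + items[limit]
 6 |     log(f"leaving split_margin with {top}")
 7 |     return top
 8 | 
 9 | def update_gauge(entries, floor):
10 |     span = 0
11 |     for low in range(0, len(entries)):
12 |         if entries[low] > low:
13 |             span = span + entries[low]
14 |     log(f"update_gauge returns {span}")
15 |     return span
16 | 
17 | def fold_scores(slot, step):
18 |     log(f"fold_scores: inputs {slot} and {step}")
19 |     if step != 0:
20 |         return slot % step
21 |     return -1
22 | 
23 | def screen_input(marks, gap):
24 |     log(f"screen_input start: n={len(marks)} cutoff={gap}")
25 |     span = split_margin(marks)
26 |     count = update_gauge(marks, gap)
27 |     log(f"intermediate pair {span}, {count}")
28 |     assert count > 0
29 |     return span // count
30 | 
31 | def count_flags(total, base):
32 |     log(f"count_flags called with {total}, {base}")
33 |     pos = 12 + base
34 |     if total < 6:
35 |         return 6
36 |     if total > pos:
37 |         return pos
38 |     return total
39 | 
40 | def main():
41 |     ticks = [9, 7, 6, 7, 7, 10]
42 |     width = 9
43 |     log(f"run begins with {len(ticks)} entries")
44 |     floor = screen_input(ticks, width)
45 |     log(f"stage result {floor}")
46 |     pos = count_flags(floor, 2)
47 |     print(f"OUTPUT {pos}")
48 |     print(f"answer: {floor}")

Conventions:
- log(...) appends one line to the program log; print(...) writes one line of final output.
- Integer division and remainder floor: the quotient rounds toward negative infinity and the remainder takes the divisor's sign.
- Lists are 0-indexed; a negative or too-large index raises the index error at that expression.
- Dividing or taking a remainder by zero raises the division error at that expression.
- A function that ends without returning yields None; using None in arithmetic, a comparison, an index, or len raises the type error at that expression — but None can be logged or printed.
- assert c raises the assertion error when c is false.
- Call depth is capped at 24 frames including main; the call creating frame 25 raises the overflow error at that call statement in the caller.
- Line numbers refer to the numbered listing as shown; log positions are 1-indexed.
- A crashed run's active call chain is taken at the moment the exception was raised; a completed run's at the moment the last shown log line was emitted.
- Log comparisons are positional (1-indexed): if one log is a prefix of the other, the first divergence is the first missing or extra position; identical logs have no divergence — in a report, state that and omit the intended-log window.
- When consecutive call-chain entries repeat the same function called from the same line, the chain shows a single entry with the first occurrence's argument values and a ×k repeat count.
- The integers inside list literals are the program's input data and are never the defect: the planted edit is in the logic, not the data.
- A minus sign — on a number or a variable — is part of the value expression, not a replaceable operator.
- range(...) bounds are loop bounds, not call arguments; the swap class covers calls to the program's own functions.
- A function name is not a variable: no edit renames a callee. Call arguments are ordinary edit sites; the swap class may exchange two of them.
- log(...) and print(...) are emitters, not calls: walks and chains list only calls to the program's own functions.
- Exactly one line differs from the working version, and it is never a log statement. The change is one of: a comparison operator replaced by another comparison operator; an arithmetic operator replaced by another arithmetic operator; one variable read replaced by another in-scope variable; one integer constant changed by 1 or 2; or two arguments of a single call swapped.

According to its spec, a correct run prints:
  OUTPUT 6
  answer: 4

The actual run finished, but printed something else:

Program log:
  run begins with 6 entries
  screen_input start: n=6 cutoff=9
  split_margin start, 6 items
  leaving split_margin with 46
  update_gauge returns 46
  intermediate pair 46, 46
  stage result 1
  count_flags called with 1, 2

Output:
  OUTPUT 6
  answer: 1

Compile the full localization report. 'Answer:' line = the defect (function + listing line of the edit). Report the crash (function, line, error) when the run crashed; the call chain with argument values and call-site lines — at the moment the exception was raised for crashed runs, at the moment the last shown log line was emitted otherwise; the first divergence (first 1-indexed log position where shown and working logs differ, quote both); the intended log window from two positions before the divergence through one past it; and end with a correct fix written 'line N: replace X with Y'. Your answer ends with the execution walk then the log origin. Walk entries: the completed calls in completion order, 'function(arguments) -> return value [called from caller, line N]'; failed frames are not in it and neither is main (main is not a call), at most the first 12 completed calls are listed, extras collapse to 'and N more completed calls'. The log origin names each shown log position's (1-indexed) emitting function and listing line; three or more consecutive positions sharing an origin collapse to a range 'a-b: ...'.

Answer: the defect is in update_gauge at line 12.
Key observation: Position 5 is the first bad log line: 'update_gauge returns 46' should read 'update_gauge returns 10'.
Call chain: main -> count_flags(1, 2) (called at line 46).
First divergence: at position 5 the run shows 'update_gauge returns 46' where the working version logs 'update_gauge returns 10'.
Intended log window:
  3: split_margin start, 6 items
  4: leaving split_margin with 46
  5: update_gauge returns 10
  6: intermediate pair 46, 10
Execution walk:
  split_margin([9, 7, 6, 7, 7, 10]) -> 46  [called from screen_input, line 25]
  update_gauge([9, 7, 6, 7, 7, 10], 9) -> 46  [called from screen_input, line 26]
  screen_input([9, 7, 6, 7, 7, 10], 9) -> 1  [called from main, line 44]
  count_flags(1, 2) -> 6  [called from main, line 46]
Origin of each log line:
  1 — main, line 43
  2 — screen_input, line 24
  3 — split_margin, line 2
  4 — split_margin, line 6
  5 — update_gauge, line 14
  6 — screen_input, line 27
  7 — main, line 45
  8 — count_flags, line 32
A correct fix: line 12: replace `entries[low] > low` with `entries[low] > floor`.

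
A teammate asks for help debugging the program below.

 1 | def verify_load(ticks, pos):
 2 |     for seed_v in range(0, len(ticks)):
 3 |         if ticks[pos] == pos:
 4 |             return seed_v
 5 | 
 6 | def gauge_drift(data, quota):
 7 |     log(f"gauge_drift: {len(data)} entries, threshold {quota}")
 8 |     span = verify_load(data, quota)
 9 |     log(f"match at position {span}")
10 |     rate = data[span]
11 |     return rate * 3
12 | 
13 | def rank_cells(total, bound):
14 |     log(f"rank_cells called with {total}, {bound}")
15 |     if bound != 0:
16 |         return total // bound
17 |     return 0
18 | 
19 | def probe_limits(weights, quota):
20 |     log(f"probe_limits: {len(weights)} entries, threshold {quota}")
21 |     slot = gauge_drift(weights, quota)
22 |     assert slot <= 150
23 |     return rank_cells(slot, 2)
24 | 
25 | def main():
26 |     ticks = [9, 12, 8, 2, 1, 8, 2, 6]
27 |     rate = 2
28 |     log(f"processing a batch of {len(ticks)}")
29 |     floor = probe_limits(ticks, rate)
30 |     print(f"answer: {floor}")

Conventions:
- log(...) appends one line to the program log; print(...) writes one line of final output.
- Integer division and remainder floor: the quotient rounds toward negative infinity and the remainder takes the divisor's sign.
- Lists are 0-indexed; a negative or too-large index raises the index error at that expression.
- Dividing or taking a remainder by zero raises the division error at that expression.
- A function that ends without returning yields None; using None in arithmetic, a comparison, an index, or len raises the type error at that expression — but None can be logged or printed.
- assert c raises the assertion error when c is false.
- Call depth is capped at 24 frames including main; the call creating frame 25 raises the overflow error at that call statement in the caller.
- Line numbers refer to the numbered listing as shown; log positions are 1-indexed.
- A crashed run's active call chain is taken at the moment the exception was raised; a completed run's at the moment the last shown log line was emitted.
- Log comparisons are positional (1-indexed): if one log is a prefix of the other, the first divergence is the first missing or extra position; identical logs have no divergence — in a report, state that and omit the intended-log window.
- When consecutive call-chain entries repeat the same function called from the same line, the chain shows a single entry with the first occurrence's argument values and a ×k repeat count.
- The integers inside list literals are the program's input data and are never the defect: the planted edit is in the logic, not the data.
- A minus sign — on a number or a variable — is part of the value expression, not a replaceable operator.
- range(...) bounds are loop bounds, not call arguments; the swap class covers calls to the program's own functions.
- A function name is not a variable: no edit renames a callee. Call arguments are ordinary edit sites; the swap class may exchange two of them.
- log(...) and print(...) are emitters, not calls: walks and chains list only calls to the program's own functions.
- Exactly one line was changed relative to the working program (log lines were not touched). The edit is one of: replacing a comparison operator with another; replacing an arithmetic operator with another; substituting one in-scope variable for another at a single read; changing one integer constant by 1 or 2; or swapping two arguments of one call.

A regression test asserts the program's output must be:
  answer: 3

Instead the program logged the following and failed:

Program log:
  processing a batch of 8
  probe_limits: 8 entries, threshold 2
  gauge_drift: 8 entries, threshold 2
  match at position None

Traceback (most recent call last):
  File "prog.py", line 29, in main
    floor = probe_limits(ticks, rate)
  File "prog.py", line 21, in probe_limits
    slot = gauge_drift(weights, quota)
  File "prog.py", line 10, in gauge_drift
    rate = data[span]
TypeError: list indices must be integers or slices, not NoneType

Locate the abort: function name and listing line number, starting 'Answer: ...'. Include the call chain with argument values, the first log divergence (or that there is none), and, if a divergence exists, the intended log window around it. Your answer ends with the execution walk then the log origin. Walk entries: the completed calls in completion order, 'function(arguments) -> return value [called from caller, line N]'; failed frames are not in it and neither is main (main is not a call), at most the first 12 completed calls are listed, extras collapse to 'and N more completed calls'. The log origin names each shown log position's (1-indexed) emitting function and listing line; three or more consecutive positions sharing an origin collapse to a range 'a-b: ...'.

Answer: the error was raised in gauge_drift, line 10.
Core observation: At log position 4 the runs split — shown 'match at position None', but the working version logs 'match at position 3'.
Call chain: main -> probe_limits([9, 12, 8, 2, 1, 8, 2, 6], 2) (called at line 29) -> gauge_drift([9, 12, 8, 2, 1, 8, 2, 6], 2) (called at line 21).
First divergence: at position 4 the run shows 'match at position None' where the working version logs 'match at position 3'.
Intended log window:
  2: probe_limits: 8 entries, threshold 2
  3: gauge_drift: 8 entries, threshold 2
  4: match at position 3
  5: rank_cells called with 6, 2
Execution walk:
  verify_load([9, 12, 8, 2, 1, 8, 2, 6], 2) -> None  [called from gauge_drift, line 8]
Origin of each log line:
  1 — main, line 28
  2 — probe_limits, line 20
  3 — gauge_drift, line 7
  4 — gauge_drift, line 9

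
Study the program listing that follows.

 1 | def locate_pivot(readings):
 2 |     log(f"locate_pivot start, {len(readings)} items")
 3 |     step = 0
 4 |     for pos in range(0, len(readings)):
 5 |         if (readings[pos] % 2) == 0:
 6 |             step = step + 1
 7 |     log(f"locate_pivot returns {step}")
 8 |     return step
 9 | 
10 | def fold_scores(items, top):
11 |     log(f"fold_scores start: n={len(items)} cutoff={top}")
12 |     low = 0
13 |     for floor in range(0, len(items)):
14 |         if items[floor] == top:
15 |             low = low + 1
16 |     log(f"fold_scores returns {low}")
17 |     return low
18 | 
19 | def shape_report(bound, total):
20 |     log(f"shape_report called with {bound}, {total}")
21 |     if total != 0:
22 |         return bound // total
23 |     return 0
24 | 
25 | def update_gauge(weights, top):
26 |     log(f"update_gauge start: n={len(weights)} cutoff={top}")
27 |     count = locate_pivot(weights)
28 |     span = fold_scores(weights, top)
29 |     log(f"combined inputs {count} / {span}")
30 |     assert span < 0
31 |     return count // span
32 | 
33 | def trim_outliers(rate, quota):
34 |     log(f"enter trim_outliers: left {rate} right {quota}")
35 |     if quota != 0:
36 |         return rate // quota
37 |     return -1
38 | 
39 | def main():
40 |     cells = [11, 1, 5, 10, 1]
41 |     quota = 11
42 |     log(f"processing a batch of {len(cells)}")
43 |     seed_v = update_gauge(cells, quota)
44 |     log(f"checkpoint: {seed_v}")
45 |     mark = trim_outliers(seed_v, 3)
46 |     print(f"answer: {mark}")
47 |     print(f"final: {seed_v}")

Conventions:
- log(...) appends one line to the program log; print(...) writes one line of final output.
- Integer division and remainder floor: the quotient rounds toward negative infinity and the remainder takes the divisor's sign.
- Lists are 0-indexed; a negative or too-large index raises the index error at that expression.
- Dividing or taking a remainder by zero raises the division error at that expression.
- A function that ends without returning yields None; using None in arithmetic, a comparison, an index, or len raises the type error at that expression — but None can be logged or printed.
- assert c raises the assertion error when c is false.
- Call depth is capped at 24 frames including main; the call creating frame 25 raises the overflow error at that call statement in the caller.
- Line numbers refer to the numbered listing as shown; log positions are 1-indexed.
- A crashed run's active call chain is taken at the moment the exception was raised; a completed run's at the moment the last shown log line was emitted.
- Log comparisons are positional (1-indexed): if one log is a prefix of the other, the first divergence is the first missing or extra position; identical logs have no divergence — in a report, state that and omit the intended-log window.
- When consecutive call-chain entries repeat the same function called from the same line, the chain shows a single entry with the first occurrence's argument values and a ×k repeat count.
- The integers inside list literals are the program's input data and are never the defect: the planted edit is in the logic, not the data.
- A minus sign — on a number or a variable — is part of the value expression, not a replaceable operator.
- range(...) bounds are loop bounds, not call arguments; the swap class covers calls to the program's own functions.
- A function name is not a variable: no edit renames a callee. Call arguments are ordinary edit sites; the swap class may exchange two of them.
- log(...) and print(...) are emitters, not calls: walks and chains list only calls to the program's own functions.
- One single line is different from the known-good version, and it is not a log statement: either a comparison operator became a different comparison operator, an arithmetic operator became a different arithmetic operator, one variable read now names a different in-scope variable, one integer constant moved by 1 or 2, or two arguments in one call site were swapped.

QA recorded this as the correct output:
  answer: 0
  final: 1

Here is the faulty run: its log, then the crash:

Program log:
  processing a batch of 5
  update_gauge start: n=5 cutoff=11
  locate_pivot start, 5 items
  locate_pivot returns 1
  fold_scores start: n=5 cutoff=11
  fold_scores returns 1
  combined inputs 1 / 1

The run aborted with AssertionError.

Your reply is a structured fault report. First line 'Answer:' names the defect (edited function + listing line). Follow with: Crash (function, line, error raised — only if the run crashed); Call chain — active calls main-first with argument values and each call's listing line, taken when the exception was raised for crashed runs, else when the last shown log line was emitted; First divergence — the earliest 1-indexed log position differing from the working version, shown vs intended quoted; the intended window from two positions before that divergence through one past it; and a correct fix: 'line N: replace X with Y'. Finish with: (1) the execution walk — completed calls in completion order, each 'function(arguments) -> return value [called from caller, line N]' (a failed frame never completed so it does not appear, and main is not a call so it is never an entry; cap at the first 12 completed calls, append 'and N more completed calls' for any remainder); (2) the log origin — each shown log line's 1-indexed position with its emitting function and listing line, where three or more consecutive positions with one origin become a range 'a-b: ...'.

Answer: the defect is in update_gauge at line 30.
Core observation: The log ends early — 7 lines, where the working version next logs 'checkpoint: 1'.
Crash: update_gauge, line 30, AssertionError.
Call chain: main -> update_gauge([11, 1, 5, 10, 1], 11) (called at line 43).
First divergence: position 8 — the faulty run's log ends after 7 lines; the working version continues with 'checkpoint: 1'.
Intended log window:
  6: fold_scores returns 1
  7: combined inputs 1 / 1
  8: checkpoint: 1
  9: enter trim_outliers: left 1 right 3
Execution walk:
  locate_pivot([11, 1, 5, 10, 1]) -> 1  [called from update_gauge, line 27]
  fold_scores([11, 1, 5, 10, 1], 11) -> 1  [called from update_gauge, line 28]
Log line origins:
  1: emitted by main (line 42)
  2: emitted by update_gauge (line 26)
  3: emitted by locate_pivot (line 2)
  4: emitted by locate_pivot (line 7)
  5: emitted by fold_scores (line 11)
  6: emitted by fold_scores (line 16)
  7: emitted by update_gauge (line 29)
A correct fix: line 30: replace `<` with `>`.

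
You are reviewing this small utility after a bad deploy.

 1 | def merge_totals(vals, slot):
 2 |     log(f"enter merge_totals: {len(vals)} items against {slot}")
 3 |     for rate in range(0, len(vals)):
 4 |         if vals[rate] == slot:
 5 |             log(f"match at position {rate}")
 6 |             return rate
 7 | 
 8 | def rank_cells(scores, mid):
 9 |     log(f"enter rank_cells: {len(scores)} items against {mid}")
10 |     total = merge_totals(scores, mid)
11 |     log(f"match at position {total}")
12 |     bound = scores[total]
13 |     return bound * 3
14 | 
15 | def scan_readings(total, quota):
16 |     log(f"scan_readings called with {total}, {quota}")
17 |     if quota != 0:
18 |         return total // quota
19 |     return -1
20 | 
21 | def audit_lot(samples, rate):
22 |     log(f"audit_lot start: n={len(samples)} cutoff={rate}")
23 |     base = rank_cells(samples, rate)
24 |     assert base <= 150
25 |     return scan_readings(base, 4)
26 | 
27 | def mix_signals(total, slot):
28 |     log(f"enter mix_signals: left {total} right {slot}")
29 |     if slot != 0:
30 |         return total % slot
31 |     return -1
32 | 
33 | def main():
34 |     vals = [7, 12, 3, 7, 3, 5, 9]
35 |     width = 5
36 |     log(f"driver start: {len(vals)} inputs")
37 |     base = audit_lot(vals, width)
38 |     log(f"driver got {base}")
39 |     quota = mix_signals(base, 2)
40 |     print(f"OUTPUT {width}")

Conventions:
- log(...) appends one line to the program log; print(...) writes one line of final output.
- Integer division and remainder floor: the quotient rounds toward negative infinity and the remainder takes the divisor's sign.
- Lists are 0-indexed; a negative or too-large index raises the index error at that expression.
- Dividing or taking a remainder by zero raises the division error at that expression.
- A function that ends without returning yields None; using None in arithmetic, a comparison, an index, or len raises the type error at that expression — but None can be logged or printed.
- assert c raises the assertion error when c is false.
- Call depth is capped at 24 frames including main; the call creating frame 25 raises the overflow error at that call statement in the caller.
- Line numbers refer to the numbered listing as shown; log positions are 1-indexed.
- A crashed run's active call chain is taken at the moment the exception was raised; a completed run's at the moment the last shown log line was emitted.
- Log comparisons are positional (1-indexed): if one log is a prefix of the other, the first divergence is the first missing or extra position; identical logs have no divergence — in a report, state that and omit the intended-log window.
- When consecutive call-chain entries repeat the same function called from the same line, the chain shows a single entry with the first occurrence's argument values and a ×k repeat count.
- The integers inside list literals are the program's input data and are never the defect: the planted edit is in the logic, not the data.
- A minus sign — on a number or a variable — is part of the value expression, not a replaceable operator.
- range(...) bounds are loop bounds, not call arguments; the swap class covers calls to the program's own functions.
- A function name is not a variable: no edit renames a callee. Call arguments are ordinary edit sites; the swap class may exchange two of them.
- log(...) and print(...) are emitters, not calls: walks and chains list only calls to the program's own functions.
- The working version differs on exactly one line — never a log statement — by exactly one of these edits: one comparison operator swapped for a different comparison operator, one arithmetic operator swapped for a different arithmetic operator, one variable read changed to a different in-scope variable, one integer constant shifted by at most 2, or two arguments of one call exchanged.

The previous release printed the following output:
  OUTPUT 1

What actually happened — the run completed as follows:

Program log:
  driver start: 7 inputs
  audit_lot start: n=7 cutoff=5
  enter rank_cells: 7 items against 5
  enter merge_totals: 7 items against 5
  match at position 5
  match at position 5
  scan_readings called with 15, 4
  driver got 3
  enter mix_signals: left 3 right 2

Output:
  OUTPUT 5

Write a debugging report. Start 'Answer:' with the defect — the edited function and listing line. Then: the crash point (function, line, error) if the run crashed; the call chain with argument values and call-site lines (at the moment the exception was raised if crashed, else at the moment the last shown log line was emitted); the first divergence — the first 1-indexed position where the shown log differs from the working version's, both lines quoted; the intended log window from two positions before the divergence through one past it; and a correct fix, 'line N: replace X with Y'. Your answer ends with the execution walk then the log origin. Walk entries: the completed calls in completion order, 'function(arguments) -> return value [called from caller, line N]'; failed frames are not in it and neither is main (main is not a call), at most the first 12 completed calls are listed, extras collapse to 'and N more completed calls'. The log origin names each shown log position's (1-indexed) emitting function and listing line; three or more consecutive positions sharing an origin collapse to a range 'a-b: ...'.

Answer: the defect is in main at line 40.
The tell: The logs agree in full; only the final output differs.
Call chain: main -> mix_signals(3, 2) (called at line 39).
First divergence: none (the log streams are identical).
Execution walk:
  merge_totals([7, 12, 3, 7, 3, 5, 9], 5) -> 5  [called from rank_cells, line 10]
  rank_cells([7, 12, 3, 7, 3, 5, 9], 5) -> 15  [called from audit_lot, line 23]
  scan_readings(15, 4) -> 3  [called from audit_lot, line 25]
  audit_lot([7, 12, 3, 7, 3, 5, 9], 5) -> 3  [called from main, line 37]
  mix_signals(3, 2) -> 1  [called from main, line 39]
Log origin:
  1 — main, line 36
  2 — audit_lot, line 22
  3 — rank_cells, line 9
  4 — merge_totals, line 2
  5 — merge_totals, line 5
  6 — rank_cells, line 11
  7 — scan_readings, line 16
  8 — main, line 38
  9 — mix_signals, line 28
A correct fix: line 40: replace `width` with `quota`.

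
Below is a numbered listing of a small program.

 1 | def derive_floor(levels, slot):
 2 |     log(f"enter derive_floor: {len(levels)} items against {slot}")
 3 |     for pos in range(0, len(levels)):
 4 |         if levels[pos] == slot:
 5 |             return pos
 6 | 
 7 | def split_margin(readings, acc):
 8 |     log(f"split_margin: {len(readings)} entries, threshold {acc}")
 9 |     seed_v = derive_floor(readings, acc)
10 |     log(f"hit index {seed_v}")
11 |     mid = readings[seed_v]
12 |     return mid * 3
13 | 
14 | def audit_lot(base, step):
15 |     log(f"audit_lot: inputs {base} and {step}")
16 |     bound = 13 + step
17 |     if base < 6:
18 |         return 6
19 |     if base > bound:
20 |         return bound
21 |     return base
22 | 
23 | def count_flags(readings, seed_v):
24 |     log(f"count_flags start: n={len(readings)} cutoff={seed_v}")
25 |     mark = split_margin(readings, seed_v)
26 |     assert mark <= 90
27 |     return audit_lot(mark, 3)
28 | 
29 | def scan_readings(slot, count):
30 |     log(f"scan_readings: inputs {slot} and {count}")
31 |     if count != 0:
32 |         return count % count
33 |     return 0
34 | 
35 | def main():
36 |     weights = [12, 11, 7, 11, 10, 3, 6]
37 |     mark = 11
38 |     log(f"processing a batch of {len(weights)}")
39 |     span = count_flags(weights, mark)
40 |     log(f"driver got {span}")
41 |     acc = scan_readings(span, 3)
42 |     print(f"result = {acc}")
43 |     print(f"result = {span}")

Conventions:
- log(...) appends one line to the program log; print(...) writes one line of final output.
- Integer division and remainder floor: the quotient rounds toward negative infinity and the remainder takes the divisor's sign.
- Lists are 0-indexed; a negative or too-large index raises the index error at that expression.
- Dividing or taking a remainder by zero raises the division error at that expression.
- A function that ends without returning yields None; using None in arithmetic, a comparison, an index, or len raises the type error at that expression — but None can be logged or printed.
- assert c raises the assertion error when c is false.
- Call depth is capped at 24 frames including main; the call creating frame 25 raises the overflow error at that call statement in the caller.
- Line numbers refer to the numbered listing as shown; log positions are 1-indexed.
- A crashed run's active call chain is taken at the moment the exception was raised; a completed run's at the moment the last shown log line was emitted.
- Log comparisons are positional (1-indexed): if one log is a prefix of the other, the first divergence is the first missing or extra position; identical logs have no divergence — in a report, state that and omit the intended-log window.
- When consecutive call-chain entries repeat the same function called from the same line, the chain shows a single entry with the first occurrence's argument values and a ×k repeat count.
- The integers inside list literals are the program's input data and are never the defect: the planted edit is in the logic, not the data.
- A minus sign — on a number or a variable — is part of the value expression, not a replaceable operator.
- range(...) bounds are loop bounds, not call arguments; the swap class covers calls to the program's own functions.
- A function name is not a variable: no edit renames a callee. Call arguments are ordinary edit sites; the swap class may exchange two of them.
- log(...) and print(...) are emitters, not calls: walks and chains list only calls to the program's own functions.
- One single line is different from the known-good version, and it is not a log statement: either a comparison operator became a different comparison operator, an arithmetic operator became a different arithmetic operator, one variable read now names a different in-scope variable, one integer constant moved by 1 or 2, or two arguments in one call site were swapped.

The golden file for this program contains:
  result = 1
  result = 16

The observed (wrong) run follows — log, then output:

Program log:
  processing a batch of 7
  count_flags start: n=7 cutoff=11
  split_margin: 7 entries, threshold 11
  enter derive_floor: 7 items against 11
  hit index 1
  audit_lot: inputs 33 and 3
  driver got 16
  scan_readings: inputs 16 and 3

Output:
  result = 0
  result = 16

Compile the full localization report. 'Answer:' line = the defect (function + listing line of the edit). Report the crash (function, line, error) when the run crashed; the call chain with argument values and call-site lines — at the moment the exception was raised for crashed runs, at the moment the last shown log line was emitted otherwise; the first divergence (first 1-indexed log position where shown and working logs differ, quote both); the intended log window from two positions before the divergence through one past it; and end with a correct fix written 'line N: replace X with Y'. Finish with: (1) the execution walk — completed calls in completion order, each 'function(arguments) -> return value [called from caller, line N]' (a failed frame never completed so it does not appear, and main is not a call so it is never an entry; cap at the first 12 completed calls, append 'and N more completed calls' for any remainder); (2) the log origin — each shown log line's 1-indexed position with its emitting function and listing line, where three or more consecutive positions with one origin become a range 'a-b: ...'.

Answer: the defect is in scan_readings at line 32.
Key fact: The logs agree in full; only the final output differs.
Call chain: main -> scan_readings(16, 3) (called at line 41).
First divergence: none (the log streams are identical).
Execution walk:
  derive_floor([12, 11, 7, 11, 10, 3, 6], 11) -> 1  [called from split_margin, line 9]
  split_margin([12, 11, 7, 11, 10, 3, 6], 11) -> 33  [called from count_flags, line 25]
  audit_lot(33, 3) -> 16  [called from count_flags, line 27]
  count_flags([12, 11, 7, 11, 10, 3, 6], 11) -> 16  [called from main, line 39]
  scan_readings(16, 3) -> 0  [called from main, line 41]
Log origins:
  1: logged in main at line 38
  2: logged in count_flags at line 24
  3: logged in split_margin at line 8
  4: logged in derive_floor at line 2
  5: logged in split_margin at line 10
  6: logged in audit_lot at line 15
  7: logged in main at line 40
  8: logged in scan_readings at line 30
A correct fix: line 32: replace `count % count` with `slot % count`.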